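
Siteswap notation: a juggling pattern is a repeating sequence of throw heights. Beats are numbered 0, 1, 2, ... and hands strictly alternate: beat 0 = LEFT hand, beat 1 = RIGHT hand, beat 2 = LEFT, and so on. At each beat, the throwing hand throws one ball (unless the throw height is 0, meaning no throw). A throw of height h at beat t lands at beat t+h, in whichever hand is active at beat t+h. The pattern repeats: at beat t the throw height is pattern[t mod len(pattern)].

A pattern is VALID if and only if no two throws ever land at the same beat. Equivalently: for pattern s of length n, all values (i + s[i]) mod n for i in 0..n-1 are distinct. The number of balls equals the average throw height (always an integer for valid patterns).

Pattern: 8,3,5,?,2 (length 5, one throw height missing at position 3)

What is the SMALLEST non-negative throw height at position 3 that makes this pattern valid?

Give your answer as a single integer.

i=0: (0 + 8) mod 5 = 3
i=1: (1 + 3) mod 5 = 4
i=2: (2 + 5) mod 5 = 2
i=3: s[i]=? (unknown)
i=4: (4 + 2) mod 5 = 1
Known residues: [1, 2, 3, 4]; need a permutation of 0..4, so missing residue r = 0
Need (3 + s) mod 5 = 0; smallest s = (0 - 3) mod 5 = 2

Answer: 2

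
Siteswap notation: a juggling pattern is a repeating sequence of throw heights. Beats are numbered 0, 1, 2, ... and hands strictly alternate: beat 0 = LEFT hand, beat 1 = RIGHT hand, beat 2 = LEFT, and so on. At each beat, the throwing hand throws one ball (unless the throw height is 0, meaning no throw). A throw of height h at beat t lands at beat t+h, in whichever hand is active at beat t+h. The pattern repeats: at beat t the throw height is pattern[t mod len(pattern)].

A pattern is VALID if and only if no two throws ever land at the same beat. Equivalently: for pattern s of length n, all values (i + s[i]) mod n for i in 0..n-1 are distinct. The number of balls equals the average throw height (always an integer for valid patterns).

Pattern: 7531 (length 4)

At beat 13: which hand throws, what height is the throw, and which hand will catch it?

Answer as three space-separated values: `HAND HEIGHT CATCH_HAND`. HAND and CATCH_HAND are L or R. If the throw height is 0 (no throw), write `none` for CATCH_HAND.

Answer: R 5 L

Derivation:
Beat 13: 13 mod 2 = 1, so hand = R
Throw height = pattern[13 mod 4] = pattern[1] = 5
Lands at beat 13+5=18, 18 mod 2 = 0, so catch hand = L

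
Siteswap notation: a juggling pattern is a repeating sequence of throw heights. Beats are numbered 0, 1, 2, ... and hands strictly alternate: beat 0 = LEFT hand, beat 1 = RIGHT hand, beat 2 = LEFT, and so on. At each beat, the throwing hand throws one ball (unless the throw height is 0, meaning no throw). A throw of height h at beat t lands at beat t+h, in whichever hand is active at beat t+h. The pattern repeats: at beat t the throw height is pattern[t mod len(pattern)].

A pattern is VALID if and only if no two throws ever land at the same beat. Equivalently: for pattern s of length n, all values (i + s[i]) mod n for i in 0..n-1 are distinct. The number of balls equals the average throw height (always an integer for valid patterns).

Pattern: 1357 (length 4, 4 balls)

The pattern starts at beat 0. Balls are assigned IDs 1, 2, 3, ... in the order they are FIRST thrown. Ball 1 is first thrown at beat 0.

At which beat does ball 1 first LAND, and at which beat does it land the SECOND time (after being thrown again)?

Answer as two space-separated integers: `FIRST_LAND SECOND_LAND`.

Answer: 1 4

Derivation:
Beat 0 (L): throw ball1 h=1 -> lands@1:R; in-air after throw: [b1@1:R]
Beat 1 (R): throw ball1 h=3 -> lands@4:L; in-air after throw: [b1@4:L]
Beat 2 (L): throw ball2 h=5 -> lands@7:R; in-air after throw: [b1@4:L b2@7:R]
Beat 3 (R): throw ball3 h=7 -> lands@10:L; in-air after throw: [b1@4:L b2@7:R b3@10:L]
Beat 4 (L): throw ball1 h=1 -> lands@5:R; in-air after throw: [b1@5:R b2@7:R b3@10:L]
Ball 1: thrown@0 h=1 -> first land @1; rethrown@1 h=3 -> second land @4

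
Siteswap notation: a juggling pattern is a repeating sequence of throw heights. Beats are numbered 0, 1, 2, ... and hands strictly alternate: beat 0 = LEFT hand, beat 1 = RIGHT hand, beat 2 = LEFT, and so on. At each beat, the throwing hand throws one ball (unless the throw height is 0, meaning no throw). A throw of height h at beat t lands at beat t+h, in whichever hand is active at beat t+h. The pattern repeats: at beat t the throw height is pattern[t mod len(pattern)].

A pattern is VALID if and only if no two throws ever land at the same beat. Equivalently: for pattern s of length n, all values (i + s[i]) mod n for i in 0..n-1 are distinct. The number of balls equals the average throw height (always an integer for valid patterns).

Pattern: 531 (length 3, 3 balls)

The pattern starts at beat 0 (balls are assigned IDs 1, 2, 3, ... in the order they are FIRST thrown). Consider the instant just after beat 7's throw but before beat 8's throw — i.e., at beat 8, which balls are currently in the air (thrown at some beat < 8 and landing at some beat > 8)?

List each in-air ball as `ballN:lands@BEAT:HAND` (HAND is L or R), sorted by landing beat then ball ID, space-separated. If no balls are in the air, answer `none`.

Answer: ball2:lands@10:L ball1:lands@11:R

Derivation:
Beat 0 (L): throw ball1 h=5 -> lands@5:R; in-air after throw: [b1@5:R]
Beat 1 (R): throw ball2 h=3 -> lands@4:L; in-air after throw: [b2@4:L b1@5:R]
Beat 2 (L): throw ball3 h=1 -> lands@3:R; in-air after throw: [b3@3:R b2@4:L b1@5:R]
Beat 3 (R): throw ball3 h=5 -> lands@8:L; in-air after throw: [b2@4:L b1@5:R b3@8:L]
Beat 4 (L): throw ball2 h=3 -> lands@7:R; in-air after throw: [b1@5:R b2@7:R b3@8:L]
Beat 5 (R): throw ball1 h=1 -> lands@6:L; in-air after throw: [b1@6:L b2@7:R b3@8:L]
Beat 6 (L): throw ball1 h=5 -> lands@11:R; in-air after throw: [b2@7:R b3@8:L b1@11:R]
Beat 7 (R): throw ball2 h=3 -> lands@10:L; in-air after throw: [b3@8:L b2@10:L b1@11:R]
Beat 8 (L): throw ball3 h=1 -> lands@9:R; in-air after throw: [b3@9:R b2@10:L b1@11:R]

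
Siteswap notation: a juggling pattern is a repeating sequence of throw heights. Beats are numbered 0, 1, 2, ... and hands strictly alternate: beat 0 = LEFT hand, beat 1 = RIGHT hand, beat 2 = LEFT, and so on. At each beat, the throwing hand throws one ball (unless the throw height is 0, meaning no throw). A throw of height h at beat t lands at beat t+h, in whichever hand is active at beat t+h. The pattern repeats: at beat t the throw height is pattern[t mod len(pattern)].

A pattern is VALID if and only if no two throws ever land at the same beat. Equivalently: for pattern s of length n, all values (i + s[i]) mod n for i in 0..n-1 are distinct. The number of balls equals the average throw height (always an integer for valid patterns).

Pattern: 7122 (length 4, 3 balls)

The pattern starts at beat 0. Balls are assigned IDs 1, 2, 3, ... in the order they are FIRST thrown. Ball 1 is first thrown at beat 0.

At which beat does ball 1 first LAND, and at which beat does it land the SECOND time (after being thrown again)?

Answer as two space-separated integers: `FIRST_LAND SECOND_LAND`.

Answer: 7 9

Derivation:
Beat 0 (L): throw ball1 h=7 -> lands@7:R; in-air after throw: [b1@7:R]
Beat 1 (R): throw ball2 h=1 -> lands@2:L; in-air after throw: [b2@2:L b1@7:R]
Beat 2 (L): throw ball2 h=2 -> lands@4:L; in-air after throw: [b2@4:L b1@7:R]
Beat 3 (R): throw ball3 h=2 -> lands@5:R; in-air after throw: [b2@4:L b3@5:R b1@7:R]
Beat 4 (L): throw ball2 h=7 -> lands@11:R; in-air after throw: [b3@5:R b1@7:R b2@11:R]
Beat 5 (R): throw ball3 h=1 -> lands@6:L; in-air after throw: [b3@6:L b1@7:R b2@11:R]
Beat 6 (L): throw ball3 h=2 -> lands@8:L; in-air after throw: [b1@7:R b3@8:L b2@11:R]
Beat 7 (R): throw ball1 h=2 -> lands@9:R; in-air after throw: [b3@8:L b1@9:R b2@11:R]
Beat 8 (L): throw ball3 h=7 -> lands@15:R; in-air after throw: [b1@9:R b2@11:R b3@15:R]
Beat 9 (R): throw ball1 h=1 -> lands@10:L; in-air after throw: [b1@10:L b2@11:R b3@15:R]
Ball 1: thrown@0 h=7 -> first land @7; rethrown@7 h=2 -> second land @9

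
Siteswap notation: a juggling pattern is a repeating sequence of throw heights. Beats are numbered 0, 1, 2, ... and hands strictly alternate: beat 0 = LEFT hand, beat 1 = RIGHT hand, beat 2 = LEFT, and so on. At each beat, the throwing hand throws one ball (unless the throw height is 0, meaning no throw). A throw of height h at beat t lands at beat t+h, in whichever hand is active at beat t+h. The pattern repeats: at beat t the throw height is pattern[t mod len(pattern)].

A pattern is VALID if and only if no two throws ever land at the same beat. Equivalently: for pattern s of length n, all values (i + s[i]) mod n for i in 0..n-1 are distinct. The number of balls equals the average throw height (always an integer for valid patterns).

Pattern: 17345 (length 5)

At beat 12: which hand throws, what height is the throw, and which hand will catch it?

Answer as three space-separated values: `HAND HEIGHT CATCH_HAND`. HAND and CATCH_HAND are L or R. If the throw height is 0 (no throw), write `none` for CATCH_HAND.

Answer: L 3 R

Derivation:
Beat 12: 12 mod 2 = 0, so hand = L
Throw height = pattern[12 mod 5] = pattern[2] = 3
Lands at beat 12+3=15, 15 mod 2 = 1, so catch hand = R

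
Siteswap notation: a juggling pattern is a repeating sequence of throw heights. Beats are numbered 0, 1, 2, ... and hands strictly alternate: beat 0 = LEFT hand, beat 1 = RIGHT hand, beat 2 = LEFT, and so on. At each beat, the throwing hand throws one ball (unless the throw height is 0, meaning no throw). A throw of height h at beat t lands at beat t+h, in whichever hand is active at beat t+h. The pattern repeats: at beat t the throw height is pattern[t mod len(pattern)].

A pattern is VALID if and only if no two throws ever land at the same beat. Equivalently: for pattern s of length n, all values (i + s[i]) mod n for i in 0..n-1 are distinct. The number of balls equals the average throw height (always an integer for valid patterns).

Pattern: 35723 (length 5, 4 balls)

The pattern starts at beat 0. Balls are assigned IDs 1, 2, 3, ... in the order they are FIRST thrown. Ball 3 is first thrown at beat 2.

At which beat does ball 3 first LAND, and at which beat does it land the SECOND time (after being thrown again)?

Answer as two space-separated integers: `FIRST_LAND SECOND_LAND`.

Beat 0 (L): throw ball1 h=3 -> lands@3:R; in-air after throw: [b1@3:R]
Beat 1 (R): throw ball2 h=5 -> lands@6:L; in-air after throw: [b1@3:R b2@6:L]
Beat 2 (L): throw ball3 h=7 -> lands@9:R; in-air after throw: [b1@3:R b2@6:L b3@9:R]
Beat 3 (R): throw ball1 h=2 -> lands@5:R; in-air after throw: [b1@5:R b2@6:L b3@9:R]
Beat 4 (L): throw ball4 h=3 -> lands@7:R; in-air after throw: [b1@5:R b2@6:L b4@7:R b3@9:R]
Beat 5 (R): throw ball1 h=3 -> lands@8:L; in-air after throw: [b2@6:L b4@7:R b1@8:L b3@9:R]
Beat 6 (L): throw ball2 h=5 -> lands@11:R; in-air after throw: [b4@7:R b1@8:L b3@9:R b2@11:R]
Beat 7 (R): throw ball4 h=7 -> lands@14:L; in-air after throw: [b1@8:L b3@9:R b2@11:R b4@14:L]
Beat 8 (L): throw ball1 h=2 -> lands@10:L; in-air after throw: [b3@9:R b1@10:L b2@11:R b4@14:L]
Beat 9 (R): throw ball3 h=3 -> lands@12:L; in-air after throw: [b1@10:L b2@11:R b3@12:L b4@14:L]
Beat 10 (L): throw ball1 h=3 -> lands@13:R; in-air after throw: [b2@11:R b3@12:L b1@13:R b4@14:L]
Beat 11 (R): throw ball2 h=5 -> lands@16:L; in-air after throw: [b3@12:L b1@13:R b4@14:L b2@16:L]
Beat 12 (L): throw ball3 h=7 -> lands@19:R; in-air after throw: [b1@13:R b4@14:L b2@16:L b3@19:R]
Ball 3: thrown@2 h=7 -> first land @9; rethrown@9 h=3 -> second land @12

Answer: 9 12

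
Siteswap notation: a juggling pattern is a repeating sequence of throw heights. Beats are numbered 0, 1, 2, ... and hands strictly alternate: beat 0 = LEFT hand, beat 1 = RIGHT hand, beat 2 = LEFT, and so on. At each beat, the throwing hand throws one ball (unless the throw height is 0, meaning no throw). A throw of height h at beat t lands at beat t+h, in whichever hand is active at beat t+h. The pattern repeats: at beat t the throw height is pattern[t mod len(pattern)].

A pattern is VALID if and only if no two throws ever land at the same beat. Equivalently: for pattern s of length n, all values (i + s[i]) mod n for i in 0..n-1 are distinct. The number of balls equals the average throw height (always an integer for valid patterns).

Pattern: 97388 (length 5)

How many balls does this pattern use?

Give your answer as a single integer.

Pattern = [9, 7, 3, 8, 8], length n = 5
  position 0: throw height = 9, running sum = 9
  position 1: throw height = 7, running sum = 16
  position 2: throw height = 3, running sum = 19
  position 3: throw height = 8, running sum = 27
  position 4: throw height = 8, running sum = 35
Total sum = 35; balls = sum / n = 35 / 5 = 7

Answer: 7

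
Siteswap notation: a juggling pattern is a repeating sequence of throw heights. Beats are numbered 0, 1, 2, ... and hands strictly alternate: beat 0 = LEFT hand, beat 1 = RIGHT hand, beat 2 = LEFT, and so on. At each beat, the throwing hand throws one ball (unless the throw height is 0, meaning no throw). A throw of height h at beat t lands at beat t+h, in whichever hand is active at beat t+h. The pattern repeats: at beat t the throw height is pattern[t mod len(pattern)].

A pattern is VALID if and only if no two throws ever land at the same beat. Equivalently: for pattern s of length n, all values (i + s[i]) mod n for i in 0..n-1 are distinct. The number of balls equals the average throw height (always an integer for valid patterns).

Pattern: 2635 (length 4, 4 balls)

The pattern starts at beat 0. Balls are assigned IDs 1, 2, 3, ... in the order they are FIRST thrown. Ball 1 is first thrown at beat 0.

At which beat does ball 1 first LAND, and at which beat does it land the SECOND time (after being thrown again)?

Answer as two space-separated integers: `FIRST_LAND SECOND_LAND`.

Beat 0 (L): throw ball1 h=2 -> lands@2:L; in-air after throw: [b1@2:L]
Beat 1 (R): throw ball2 h=6 -> lands@7:R; in-air after throw: [b1@2:L b2@7:R]
Beat 2 (L): throw ball1 h=3 -> lands@5:R; in-air after throw: [b1@5:R b2@7:R]
Beat 3 (R): throw ball3 h=5 -> lands@8:L; in-air after throw: [b1@5:R b2@7:R b3@8:L]
Beat 4 (L): throw ball4 h=2 -> lands@6:L; in-air after throw: [b1@5:R b4@6:L b2@7:R b3@8:L]
Beat 5 (R): throw ball1 h=6 -> lands@11:R; in-air after throw: [b4@6:L b2@7:R b3@8:L b1@11:R]
Ball 1: thrown@0 h=2 -> first land @2; rethrown@2 h=3 -> second land @5

Answer: 2 5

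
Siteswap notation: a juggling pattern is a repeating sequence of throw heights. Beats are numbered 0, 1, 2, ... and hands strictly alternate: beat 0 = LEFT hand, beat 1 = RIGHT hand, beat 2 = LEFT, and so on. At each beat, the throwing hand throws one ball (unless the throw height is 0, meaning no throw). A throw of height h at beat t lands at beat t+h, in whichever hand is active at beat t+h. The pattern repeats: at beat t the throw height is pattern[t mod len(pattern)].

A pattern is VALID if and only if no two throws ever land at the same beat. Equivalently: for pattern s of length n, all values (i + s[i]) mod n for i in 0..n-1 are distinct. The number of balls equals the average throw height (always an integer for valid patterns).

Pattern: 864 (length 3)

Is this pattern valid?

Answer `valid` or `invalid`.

Answer: valid

Derivation:
i=0: (i + s[i]) mod n = (0 + 8) mod 3 = 2
i=1: (i + s[i]) mod n = (1 + 6) mod 3 = 1
i=2: (i + s[i]) mod n = (2 + 4) mod 3 = 0
Residues: [2, 1, 0], distinct: True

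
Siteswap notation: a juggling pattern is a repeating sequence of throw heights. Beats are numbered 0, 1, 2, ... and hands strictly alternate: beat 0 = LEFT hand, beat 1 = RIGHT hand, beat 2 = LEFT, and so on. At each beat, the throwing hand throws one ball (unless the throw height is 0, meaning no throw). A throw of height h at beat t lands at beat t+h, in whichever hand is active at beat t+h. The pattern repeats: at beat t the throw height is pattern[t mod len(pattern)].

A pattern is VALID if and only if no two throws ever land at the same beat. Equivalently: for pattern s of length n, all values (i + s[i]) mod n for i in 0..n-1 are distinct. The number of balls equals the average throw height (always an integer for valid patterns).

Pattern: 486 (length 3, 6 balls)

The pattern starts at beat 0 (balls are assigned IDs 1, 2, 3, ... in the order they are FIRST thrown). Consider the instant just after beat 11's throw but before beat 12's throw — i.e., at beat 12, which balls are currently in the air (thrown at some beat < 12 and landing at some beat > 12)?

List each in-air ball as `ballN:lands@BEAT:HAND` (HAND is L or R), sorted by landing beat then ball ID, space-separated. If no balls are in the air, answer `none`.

Answer: ball2:lands@13:R ball3:lands@14:L ball4:lands@15:R ball5:lands@17:R ball6:lands@18:L

Derivation:
Beat 0 (L): throw ball1 h=4 -> lands@4:L; in-air after throw: [b1@4:L]
Beat 1 (R): throw ball2 h=8 -> lands@9:R; in-air after throw: [b1@4:L b2@9:R]
Beat 2 (L): throw ball3 h=6 -> lands@8:L; in-air after throw: [b1@4:L b3@8:L b2@9:R]
Beat 3 (R): throw ball4 h=4 -> lands@7:R; in-air after throw: [b1@4:L b4@7:R b3@8:L b2@9:R]
Beat 4 (L): throw ball1 h=8 -> lands@12:L; in-air after throw: [b4@7:R b3@8:L b2@9:R b1@12:L]
Beat 5 (R): throw ball5 h=6 -> lands@11:R; in-air after throw: [b4@7:R b3@8:L b2@9:R b5@11:R b1@12:L]
Beat 6 (L): throw ball6 h=4 -> lands@10:L; in-air after throw: [b4@7:R b3@8:L b2@9:R b6@10:L b5@11:R b1@12:L]
Beat 7 (R): throw ball4 h=8 -> lands@15:R; in-air after throw: [b3@8:L b2@9:R b6@10:L b5@11:R b1@12:L b4@15:R]
Beat 8 (L): throw ball3 h=6 -> lands@14:L; in-air after throw: [b2@9:R b6@10:L b5@11:R b1@12:L b3@14:L b4@15:R]
Beat 9 (R): throw ball2 h=4 -> lands@13:R; in-air after throw: [b6@10:L b5@11:R b1@12:L b2@13:R b3@14:L b4@15:R]
Beat 10 (L): throw ball6 h=8 -> lands@18:L; in-air after throw: [b5@11:R b1@12:L b2@13:R b3@14:L b4@15:R b6@18:L]
Beat 11 (R): throw ball5 h=6 -> lands@17:R; in-air after throw: [b1@12:L b2@13:R b3@14:L b4@15:R b5@17:R b6@18:L]
Beat 12 (L): throw ball1 h=4 -> lands@16:L; in-air after throw: [b2@13:R b3@14:L b4@15:R b1@16:L b5@17:R b6@18:L]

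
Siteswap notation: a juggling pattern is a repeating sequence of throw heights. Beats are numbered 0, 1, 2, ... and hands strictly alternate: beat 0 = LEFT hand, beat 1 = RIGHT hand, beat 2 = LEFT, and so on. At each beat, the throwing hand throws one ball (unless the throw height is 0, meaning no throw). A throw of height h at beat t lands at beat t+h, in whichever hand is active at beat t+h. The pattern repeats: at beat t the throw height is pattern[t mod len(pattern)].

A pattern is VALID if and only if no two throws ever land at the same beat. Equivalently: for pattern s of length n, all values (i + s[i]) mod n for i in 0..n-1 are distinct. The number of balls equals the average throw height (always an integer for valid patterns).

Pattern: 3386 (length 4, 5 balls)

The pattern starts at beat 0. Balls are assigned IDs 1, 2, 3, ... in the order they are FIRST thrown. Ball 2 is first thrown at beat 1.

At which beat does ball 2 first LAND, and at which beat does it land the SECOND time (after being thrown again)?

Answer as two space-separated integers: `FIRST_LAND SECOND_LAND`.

Answer: 4 7

Derivation:
Beat 0 (L): throw ball1 h=3 -> lands@3:R; in-air after throw: [b1@3:R]
Beat 1 (R): throw ball2 h=3 -> lands@4:L; in-air after throw: [b1@3:R b2@4:L]
Beat 2 (L): throw ball3 h=8 -> lands@10:L; in-air after throw: [b1@3:R b2@4:L b3@10:L]
Beat 3 (R): throw ball1 h=6 -> lands@9:R; in-air after throw: [b2@4:L b1@9:R b3@10:L]
Beat 4 (L): throw ball2 h=3 -> lands@7:R; in-air after throw: [b2@7:R b1@9:R b3@10:L]
Beat 5 (R): throw ball4 h=3 -> lands@8:L; in-air after throw: [b2@7:R b4@8:L b1@9:R b3@10:L]
Beat 6 (L): throw ball5 h=8 -> lands@14:L; in-air after throw: [b2@7:R b4@8:L b1@9:R b3@10:L b5@14:L]
Beat 7 (R): throw ball2 h=6 -> lands@13:R; in-air after throw: [b4@8:L b1@9:R b3@10:L b2@13:R b5@14:L]
Ball 2: thrown@1 h=3 -> first land @4; rethrown@4 h=3 -> second land @7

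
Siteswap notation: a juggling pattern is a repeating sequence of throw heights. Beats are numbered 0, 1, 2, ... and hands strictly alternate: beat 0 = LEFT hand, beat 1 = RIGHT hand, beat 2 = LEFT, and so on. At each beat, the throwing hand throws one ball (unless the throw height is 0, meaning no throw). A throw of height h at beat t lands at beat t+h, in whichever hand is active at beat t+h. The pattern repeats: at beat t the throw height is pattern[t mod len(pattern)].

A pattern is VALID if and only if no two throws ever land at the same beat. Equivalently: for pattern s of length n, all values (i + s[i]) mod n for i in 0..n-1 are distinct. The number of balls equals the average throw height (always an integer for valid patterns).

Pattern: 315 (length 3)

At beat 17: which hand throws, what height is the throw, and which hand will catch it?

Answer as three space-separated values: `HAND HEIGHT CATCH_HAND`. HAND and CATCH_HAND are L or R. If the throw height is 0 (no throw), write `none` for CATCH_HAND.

Answer: R 5 L

Derivation:
Beat 17: 17 mod 2 = 1, so hand = R
Throw height = pattern[17 mod 3] = pattern[2] = 5
Lands at beat 17+5=22, 22 mod 2 = 0, so catch hand = L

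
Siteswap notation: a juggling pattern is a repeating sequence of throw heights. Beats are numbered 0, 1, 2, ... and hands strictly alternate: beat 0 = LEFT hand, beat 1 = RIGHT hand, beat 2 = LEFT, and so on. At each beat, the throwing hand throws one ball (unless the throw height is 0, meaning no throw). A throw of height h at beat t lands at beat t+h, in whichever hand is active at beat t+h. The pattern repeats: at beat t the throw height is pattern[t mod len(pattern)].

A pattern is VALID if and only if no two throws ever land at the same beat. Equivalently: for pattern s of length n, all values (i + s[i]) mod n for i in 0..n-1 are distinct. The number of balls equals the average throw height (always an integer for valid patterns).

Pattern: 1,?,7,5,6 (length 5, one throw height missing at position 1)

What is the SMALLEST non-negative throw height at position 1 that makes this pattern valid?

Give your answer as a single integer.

Answer: 1

Derivation:
i=0: (0 + 1) mod 5 = 1
i=1: s[i]=? (unknown)
i=2: (2 + 7) mod 5 = 4
i=3: (3 + 5) mod 5 = 3
i=4: (4 + 6) mod 5 = 0
Known residues: [0, 1, 3, 4]; need a permutation of 0..4, so missing residue r = 2
Need (1 + s) mod 5 = 2; smallest s = (2 - 1) mod 5 = 1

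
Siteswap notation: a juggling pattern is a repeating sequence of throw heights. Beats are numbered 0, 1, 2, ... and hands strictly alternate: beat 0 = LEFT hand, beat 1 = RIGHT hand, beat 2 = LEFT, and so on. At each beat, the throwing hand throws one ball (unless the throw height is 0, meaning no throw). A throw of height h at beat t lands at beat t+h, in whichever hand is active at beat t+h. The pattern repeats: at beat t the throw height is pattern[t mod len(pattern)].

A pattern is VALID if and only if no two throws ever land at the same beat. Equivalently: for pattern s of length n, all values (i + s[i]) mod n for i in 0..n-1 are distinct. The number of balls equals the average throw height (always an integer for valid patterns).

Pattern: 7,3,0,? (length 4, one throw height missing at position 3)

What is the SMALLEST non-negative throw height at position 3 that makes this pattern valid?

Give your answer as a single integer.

Answer: 2

Derivation:
i=0: (0 + 7) mod 4 = 3
i=1: (1 + 3) mod 4 = 0
i=2: (2 + 0) mod 4 = 2
i=3: s[i]=? (unknown)
Known residues: [0, 2, 3]; need a permutation of 0..3, so missing residue r = 1
Need (3 + s) mod 4 = 1; smallest s = (1 - 3) mod 4 = 2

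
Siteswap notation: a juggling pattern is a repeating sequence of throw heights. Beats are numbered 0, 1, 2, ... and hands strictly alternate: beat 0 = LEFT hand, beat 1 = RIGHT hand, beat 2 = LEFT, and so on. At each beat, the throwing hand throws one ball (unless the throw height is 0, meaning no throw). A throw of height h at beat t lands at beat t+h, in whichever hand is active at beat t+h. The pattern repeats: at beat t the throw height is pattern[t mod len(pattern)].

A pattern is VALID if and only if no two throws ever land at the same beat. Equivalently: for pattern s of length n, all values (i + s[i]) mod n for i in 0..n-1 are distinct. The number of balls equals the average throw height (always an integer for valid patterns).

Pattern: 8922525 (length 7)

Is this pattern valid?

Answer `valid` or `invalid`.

Answer: invalid

Derivation:
i=0: (i + s[i]) mod n = (0 + 8) mod 7 = 1
i=1: (i + s[i]) mod n = (1 + 9) mod 7 = 3
i=2: (i + s[i]) mod n = (2 + 2) mod 7 = 4
i=3: (i + s[i]) mod n = (3 + 2) mod 7 = 5
i=4: (i + s[i]) mod n = (4 + 5) mod 7 = 2
i=5: (i + s[i]) mod n = (5 + 2) mod 7 = 0
i=6: (i + s[i]) mod n = (6 + 5) mod 7 = 4
Residues: [1, 3, 4, 5, 2, 0, 4], distinct: False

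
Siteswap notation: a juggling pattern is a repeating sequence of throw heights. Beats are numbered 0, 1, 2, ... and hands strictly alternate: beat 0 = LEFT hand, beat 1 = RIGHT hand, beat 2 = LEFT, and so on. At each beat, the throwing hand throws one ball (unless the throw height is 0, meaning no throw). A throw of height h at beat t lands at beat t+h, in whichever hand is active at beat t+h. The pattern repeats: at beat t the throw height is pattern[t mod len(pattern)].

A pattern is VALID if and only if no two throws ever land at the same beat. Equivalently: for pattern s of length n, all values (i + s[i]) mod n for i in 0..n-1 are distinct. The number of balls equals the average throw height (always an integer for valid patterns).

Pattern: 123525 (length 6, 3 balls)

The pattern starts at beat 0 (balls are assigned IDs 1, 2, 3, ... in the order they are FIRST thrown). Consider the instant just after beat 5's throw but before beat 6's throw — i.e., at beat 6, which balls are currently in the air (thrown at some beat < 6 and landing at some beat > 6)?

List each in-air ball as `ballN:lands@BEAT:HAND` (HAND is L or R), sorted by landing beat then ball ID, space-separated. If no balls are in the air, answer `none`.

Answer: ball1:lands@8:L ball2:lands@10:L

Derivation:
Beat 0 (L): throw ball1 h=1 -> lands@1:R; in-air after throw: [b1@1:R]
Beat 1 (R): throw ball1 h=2 -> lands@3:R; in-air after throw: [b1@3:R]
Beat 2 (L): throw ball2 h=3 -> lands@5:R; in-air after throw: [b1@3:R b2@5:R]
Beat 3 (R): throw ball1 h=5 -> lands@8:L; in-air after throw: [b2@5:R b1@8:L]
Beat 4 (L): throw ball3 h=2 -> lands@6:L; in-air after throw: [b2@5:R b3@6:L b1@8:L]
Beat 5 (R): throw ball2 h=5 -> lands@10:L; in-air after throw: [b3@6:L b1@8:L b2@10:L]
Beat 6 (L): throw ball3 h=1 -> lands@7:R; in-air after throw: [b3@7:R b1@8:L b2@10:L]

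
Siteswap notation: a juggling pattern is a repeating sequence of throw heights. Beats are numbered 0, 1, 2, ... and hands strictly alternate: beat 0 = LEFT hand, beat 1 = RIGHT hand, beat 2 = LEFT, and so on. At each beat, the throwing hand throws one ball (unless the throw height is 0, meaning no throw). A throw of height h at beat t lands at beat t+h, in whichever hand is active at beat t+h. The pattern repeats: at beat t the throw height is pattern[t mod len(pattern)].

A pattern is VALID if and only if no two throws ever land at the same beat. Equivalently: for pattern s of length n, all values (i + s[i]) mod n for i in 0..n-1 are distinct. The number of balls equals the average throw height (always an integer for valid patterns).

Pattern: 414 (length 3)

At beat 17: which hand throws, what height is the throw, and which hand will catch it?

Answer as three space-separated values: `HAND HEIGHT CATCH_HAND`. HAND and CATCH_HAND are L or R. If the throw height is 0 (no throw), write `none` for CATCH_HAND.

Beat 17: 17 mod 2 = 1, so hand = R
Throw height = pattern[17 mod 3] = pattern[2] = 4
Lands at beat 17+4=21, 21 mod 2 = 1, so catch hand = R

Answer: R 4 R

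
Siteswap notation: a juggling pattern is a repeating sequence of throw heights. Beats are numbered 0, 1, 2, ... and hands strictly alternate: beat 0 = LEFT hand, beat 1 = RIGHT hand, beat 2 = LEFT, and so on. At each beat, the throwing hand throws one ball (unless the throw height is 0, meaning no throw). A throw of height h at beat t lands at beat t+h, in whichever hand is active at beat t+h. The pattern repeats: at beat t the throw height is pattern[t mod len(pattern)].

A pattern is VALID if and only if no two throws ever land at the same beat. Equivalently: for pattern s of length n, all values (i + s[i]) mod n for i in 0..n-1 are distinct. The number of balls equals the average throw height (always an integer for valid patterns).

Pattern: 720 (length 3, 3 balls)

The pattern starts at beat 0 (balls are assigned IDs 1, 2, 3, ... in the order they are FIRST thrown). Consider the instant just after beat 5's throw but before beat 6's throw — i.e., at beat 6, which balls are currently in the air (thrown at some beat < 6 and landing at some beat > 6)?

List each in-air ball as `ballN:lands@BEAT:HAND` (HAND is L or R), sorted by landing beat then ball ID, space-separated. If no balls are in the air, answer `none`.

Beat 0 (L): throw ball1 h=7 -> lands@7:R; in-air after throw: [b1@7:R]
Beat 1 (R): throw ball2 h=2 -> lands@3:R; in-air after throw: [b2@3:R b1@7:R]
Beat 3 (R): throw ball2 h=7 -> lands@10:L; in-air after throw: [b1@7:R b2@10:L]
Beat 4 (L): throw ball3 h=2 -> lands@6:L; in-air after throw: [b3@6:L b1@7:R b2@10:L]
Beat 6 (L): throw ball3 h=7 -> lands@13:R; in-air after throw: [b1@7:R b2@10:L b3@13:R]

Answer: ball1:lands@7:R ball2:lands@10:L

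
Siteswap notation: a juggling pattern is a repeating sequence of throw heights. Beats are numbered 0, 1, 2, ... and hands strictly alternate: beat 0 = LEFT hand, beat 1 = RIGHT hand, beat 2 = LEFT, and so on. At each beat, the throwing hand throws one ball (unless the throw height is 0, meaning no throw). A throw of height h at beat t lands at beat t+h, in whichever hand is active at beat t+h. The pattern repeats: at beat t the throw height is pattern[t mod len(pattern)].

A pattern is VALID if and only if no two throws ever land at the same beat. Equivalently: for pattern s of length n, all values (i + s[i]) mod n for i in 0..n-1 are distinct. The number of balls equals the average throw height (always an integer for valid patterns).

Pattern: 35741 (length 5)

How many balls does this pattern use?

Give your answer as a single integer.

Pattern = [3, 5, 7, 4, 1], length n = 5
  position 0: throw height = 3, running sum = 3
  position 1: throw height = 5, running sum = 8
  position 2: throw height = 7, running sum = 15
  position 3: throw height = 4, running sum = 19
  position 4: throw height = 1, running sum = 20
Total sum = 20; balls = sum / n = 20 / 5 = 4

Answer: 4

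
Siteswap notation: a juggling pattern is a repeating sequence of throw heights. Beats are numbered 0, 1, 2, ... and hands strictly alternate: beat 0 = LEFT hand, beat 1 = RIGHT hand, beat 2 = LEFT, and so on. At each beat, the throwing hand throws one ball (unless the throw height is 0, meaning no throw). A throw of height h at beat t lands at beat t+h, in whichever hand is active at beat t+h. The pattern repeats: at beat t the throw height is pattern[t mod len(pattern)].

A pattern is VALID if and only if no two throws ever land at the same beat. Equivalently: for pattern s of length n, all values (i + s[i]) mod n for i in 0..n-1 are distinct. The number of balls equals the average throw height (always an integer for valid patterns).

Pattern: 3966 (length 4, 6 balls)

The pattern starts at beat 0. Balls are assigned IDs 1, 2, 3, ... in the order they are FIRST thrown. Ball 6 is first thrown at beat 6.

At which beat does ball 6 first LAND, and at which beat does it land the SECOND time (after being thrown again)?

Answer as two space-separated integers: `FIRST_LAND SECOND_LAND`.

Answer: 12 15

Derivation:
Beat 0 (L): throw ball1 h=3 -> lands@3:R; in-air after throw: [b1@3:R]
Beat 1 (R): throw ball2 h=9 -> lands@10:L; in-air after throw: [b1@3:R b2@10:L]
Beat 2 (L): throw ball3 h=6 -> lands@8:L; in-air after throw: [b1@3:R b3@8:L b2@10:L]
Beat 3 (R): throw ball1 h=6 -> lands@9:R; in-air after throw: [b3@8:L b1@9:R b2@10:L]
Beat 4 (L): throw ball4 h=3 -> lands@7:R; in-air after throw: [b4@7:R b3@8:L b1@9:R b2@10:L]
Beat 5 (R): throw ball5 h=9 -> lands@14:L; in-air after throw: [b4@7:R b3@8:L b1@9:R b2@10:L b5@14:L]
Beat 6 (L): throw ball6 h=6 -> lands@12:L; in-air after throw: [b4@7:R b3@8:L b1@9:R b2@10:L b6@12:L b5@14:L]
Beat 7 (R): throw ball4 h=6 -> lands@13:R; in-air after throw: [b3@8:L b1@9:R b2@10:L b6@12:L b4@13:R b5@14:L]
Beat 8 (L): throw ball3 h=3 -> lands@11:R; in-air after throw: [b1@9:R b2@10:L b3@11:R b6@12:L b4@13:R b5@14:L]
Beat 9 (R): throw ball1 h=9 -> lands@18:L; in-air after throw: [b2@10:L b3@11:R b6@12:L b4@13:R b5@14:L b1@18:L]
Beat 10 (L): throw ball2 h=6 -> lands@16:L; in-air after throw: [b3@11:R b6@12:L b4@13:R b5@14:L b2@16:L b1@18:L]
Beat 11 (R): throw ball3 h=6 -> lands@17:R; in-air after throw: [b6@12:L b4@13:R b5@14:L b2@16:L b3@17:R b1@18:L]
Beat 12 (L): throw ball6 h=3 -> lands@15:R; in-air after throw: [b4@13:R b5@14:L b6@15:R b2@16:L b3@17:R b1@18:L]
Beat 13 (R): throw ball4 h=9 -> lands@22:L; in-air after throw: [b5@14:L b6@15:R b2@16:L b3@17:R b1@18:L b4@22:L]
Beat 14 (L): throw ball5 h=6 -> lands@20:L; in-air after throw: [b6@15:R b2@16:L b3@17:R b1@18:L b5@20:L b4@22:L]
Beat 15 (R): throw ball6 h=6 -> lands@21:R; in-air after throw: [b2@16:L b3@17:R b1@18:L b5@20:L b6@21:R b4@22:L]
Ball 6: thrown@6 h=6 -> first land @12; rethrown@12 h=3 -> second land @15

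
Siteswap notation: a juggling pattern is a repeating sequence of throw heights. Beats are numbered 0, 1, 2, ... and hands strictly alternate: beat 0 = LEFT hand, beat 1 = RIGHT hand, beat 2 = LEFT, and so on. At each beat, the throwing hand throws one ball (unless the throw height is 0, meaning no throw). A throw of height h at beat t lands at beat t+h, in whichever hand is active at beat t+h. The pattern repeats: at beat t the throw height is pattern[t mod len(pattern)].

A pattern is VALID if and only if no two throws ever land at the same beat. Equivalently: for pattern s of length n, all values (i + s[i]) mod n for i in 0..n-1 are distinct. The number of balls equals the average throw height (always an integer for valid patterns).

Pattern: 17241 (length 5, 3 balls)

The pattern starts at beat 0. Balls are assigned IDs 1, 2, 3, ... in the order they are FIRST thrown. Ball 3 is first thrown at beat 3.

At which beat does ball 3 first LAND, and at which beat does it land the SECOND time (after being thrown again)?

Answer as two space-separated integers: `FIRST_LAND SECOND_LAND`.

Answer: 7 9

Derivation:
Beat 0 (L): throw ball1 h=1 -> lands@1:R; in-air after throw: [b1@1:R]
Beat 1 (R): throw ball1 h=7 -> lands@8:L; in-air after throw: [b1@8:L]
Beat 2 (L): throw ball2 h=2 -> lands@4:L; in-air after throw: [b2@4:L b1@8:L]
Beat 3 (R): throw ball3 h=4 -> lands@7:R; in-air after throw: [b2@4:L b3@7:R b1@8:L]
Beat 4 (L): throw ball2 h=1 -> lands@5:R; in-air after throw: [b2@5:R b3@7:R b1@8:L]
Beat 5 (R): throw ball2 h=1 -> lands@6:L; in-air after throw: [b2@6:L b3@7:R b1@8:L]
Beat 6 (L): throw ball2 h=7 -> lands@13:R; in-air after throw: [b3@7:R b1@8:L b2@13:R]
Beat 7 (R): throw ball3 h=2 -> lands@9:R; in-air after throw: [b1@8:L b3@9:R b2@13:R]
Beat 8 (L): throw ball1 h=4 -> lands@12:L; in-air after throw: [b3@9:R b1@12:L b2@13:R]
Beat 9 (R): throw ball3 h=1 -> lands@10:L; in-air after throw: [b3@10:L b1@12:L b2@13:R]
Ball 3: thrown@3 h=4 -> first land @7; rethrown@7 h=2 -> second land @9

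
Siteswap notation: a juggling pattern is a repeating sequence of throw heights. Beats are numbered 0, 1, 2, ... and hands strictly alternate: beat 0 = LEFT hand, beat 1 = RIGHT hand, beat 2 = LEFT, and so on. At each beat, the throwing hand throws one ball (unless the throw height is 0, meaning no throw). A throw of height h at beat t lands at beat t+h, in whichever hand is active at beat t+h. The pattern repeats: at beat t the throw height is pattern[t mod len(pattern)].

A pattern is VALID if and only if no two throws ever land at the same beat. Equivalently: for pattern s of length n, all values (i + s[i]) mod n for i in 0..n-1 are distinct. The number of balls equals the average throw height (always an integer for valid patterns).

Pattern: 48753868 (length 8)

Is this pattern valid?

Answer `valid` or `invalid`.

i=0: (i + s[i]) mod n = (0 + 4) mod 8 = 4
i=1: (i + s[i]) mod n = (1 + 8) mod 8 = 1
i=2: (i + s[i]) mod n = (2 + 7) mod 8 = 1
i=3: (i + s[i]) mod n = (3 + 5) mod 8 = 0
i=4: (i + s[i]) mod n = (4 + 3) mod 8 = 7
i=5: (i + s[i]) mod n = (5 + 8) mod 8 = 5
i=6: (i + s[i]) mod n = (6 + 6) mod 8 = 4
i=7: (i + s[i]) mod n = (7 + 8) mod 8 = 7
Residues: [4, 1, 1, 0, 7, 5, 4, 7], distinct: False

Answer: invalid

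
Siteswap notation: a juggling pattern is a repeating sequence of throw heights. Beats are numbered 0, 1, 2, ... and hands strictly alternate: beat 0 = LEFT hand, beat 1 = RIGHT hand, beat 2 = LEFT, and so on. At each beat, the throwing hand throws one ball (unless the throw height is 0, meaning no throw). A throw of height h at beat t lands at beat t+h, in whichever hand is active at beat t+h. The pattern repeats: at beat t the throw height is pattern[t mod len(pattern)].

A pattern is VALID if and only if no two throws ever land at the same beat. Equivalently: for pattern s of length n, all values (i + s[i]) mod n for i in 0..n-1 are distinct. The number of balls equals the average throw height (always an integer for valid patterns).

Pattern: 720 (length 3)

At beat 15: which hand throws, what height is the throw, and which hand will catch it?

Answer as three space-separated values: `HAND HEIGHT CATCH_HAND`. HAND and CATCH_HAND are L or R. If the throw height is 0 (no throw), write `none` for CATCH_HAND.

Answer: R 7 L

Derivation:
Beat 15: 15 mod 2 = 1, so hand = R
Throw height = pattern[15 mod 3] = pattern[0] = 7
Lands at beat 15+7=22, 22 mod 2 = 0, so catch hand = L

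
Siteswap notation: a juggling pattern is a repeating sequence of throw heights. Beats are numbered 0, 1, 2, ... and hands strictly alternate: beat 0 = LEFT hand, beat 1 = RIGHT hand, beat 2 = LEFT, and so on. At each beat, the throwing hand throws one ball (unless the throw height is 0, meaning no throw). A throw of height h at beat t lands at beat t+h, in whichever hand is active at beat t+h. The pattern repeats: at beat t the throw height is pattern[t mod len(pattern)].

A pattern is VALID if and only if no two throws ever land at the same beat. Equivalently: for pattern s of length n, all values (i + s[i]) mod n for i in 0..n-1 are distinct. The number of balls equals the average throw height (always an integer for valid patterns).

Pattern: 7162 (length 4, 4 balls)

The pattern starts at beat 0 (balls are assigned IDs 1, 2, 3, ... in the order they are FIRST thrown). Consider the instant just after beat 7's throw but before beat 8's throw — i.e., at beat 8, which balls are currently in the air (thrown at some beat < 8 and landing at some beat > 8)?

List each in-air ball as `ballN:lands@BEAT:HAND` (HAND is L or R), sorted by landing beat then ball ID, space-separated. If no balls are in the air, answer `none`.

Beat 0 (L): throw ball1 h=7 -> lands@7:R; in-air after throw: [b1@7:R]
Beat 1 (R): throw ball2 h=1 -> lands@2:L; in-air after throw: [b2@2:L b1@7:R]
Beat 2 (L): throw ball2 h=6 -> lands@8:L; in-air after throw: [b1@7:R b2@8:L]
Beat 3 (R): throw ball3 h=2 -> lands@5:R; in-air after throw: [b3@5:R b1@7:R b2@8:L]
Beat 4 (L): throw ball4 h=7 -> lands@11:R; in-air after throw: [b3@5:R b1@7:R b2@8:L b4@11:R]
Beat 5 (R): throw ball3 h=1 -> lands@6:L; in-air after throw: [b3@6:L b1@7:R b2@8:L b4@11:R]
Beat 6 (L): throw ball3 h=6 -> lands@12:L; in-air after throw: [b1@7:R b2@8:L b4@11:R b3@12:L]
Beat 7 (R): throw ball1 h=2 -> lands@9:R; in-air after throw: [b2@8:L b1@9:R b4@11:R b3@12:L]
Beat 8 (L): throw ball2 h=7 -> lands@15:R; in-air after throw: [b1@9:R b4@11:R b3@12:L b2@15:R]

Answer: ball1:lands@9:R ball4:lands@11:R ball3:lands@12:L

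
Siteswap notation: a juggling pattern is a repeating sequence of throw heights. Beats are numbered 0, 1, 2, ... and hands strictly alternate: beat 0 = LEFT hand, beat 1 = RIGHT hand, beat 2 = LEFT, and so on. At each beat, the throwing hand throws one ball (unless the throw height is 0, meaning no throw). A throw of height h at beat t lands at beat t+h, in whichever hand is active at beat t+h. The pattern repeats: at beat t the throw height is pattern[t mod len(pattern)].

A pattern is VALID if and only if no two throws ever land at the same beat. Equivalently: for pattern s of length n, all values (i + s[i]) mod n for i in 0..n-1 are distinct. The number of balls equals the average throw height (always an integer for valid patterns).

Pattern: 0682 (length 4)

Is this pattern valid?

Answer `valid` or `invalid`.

i=0: (i + s[i]) mod n = (0 + 0) mod 4 = 0
i=1: (i + s[i]) mod n = (1 + 6) mod 4 = 3
i=2: (i + s[i]) mod n = (2 + 8) mod 4 = 2
i=3: (i + s[i]) mod n = (3 + 2) mod 4 = 1
Residues: [0, 3, 2, 1], distinct: True

Answer: valid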